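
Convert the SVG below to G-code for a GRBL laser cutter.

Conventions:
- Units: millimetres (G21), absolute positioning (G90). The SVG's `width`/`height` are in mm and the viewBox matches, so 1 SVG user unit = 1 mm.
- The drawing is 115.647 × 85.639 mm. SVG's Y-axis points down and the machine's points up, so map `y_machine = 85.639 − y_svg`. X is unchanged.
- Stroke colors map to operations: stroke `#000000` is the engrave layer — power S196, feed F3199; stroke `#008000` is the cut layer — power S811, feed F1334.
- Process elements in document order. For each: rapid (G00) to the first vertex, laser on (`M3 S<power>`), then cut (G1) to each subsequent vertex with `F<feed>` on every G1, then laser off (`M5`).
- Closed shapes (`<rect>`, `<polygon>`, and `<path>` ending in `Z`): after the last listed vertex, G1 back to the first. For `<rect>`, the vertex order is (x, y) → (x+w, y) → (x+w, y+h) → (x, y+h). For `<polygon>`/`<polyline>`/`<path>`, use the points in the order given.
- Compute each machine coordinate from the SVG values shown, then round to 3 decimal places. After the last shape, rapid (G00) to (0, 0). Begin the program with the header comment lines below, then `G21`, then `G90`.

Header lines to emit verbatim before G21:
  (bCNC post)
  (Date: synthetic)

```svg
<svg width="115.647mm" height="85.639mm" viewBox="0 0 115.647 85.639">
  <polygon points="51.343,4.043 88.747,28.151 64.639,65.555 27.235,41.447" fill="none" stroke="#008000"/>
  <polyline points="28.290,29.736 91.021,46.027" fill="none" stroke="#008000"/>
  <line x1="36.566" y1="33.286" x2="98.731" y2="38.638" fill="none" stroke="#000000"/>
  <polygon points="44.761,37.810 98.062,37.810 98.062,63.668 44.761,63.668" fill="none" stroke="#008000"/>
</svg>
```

viewBox `0 0 115.647 85.639` with mm width/height → 1 unit = 1 mm. Flip: y_m = 85.639 − y_svg.

**Shape 1** — `<polygon>` regular polygon, stroke `#008000` → cut (S811, F1334). Machine vertices: (51.343,81.596) → (88.747,57.488) → (64.639,20.084) → (27.235,44.192) → (51.343,81.596). Closed: final G1 returns to the first vertex.

**Shape 2** — `<polyline>` line segment, stroke `#008000` → cut (S811, F1334). Machine vertices: (28.290,55.903) → (91.021,39.612). Open path.

**Shape 3** — `<line>` line segment, stroke `#000000` → engrave (S196, F3199). Machine vertices: (36.566,52.353) → (98.731,47.001). Open path.

**Shape 4** — `<polygon>` rectangle, stroke `#008000` → cut (S811, F1334). Machine vertices: (44.761,47.829) → (98.062,47.829) → (98.062,21.971) → (44.761,21.971) → (44.761,47.829). Closed: final G1 returns to the first vertex.

(bCNC post)
(Date: synthetic)
G21
G90
G00 X51.343 Y81.596
M3 S811
G1 X88.747 Y57.488 F1334
G1 X64.639 Y20.084 F1334
G1 X27.235 Y44.192 F1334
G1 X51.343 Y81.596 F1334
M5
G00 X28.290 Y55.903
M3 S811
G1 X91.021 Y39.612 F1334
M5
G00 X36.566 Y52.353
M3 S196
G1 X98.731 Y47.001 F3199
M5
G00 X44.761 Y47.829
M3 S811
G1 X98.062 Y47.829 F1334
G1 X98.062 Y21.971 F1334
G1 X44.761 Y21.971 F1334
G1 X44.761 Y47.829 F1334
M5
G00 X0.000 Y0.000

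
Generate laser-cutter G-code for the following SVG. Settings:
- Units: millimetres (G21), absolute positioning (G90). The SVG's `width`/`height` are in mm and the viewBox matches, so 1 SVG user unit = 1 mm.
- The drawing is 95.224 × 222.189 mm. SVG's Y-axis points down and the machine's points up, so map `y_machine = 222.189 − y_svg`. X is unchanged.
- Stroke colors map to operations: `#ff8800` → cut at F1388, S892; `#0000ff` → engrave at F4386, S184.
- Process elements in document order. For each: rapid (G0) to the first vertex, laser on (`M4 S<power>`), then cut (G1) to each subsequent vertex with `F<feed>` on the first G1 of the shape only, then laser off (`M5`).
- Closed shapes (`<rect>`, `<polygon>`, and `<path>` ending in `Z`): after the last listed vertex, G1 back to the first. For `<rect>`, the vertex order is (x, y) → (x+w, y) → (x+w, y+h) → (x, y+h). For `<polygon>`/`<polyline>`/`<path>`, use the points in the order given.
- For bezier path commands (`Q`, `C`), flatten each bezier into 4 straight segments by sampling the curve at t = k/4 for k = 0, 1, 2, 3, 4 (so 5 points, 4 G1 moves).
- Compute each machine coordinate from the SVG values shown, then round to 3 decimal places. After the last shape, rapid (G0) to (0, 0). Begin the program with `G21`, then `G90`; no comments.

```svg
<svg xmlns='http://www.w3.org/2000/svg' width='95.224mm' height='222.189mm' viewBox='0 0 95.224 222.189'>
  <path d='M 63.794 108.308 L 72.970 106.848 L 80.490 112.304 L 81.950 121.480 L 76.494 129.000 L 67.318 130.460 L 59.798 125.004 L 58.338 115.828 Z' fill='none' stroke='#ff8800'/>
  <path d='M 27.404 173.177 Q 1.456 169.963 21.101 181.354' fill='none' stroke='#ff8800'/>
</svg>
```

G21
G90
G0 X63.794 Y113.881
M4 S892
G1 X72.970 Y115.341 F1388
G1 X80.490 Y109.885
G1 X81.950 Y100.709
G1 X76.494 Y93.189
G1 X67.318 Y91.729
G1 X59.798 Y97.185
G1 X58.338 Y106.361
G1 X63.794 Y113.881
M5
G0 X27.404 Y49.012
M4 S892
G1 X17.280 Y49.706 F1388
G1 X12.854 Y48.575
G1 X14.128 Y45.618
G1 X21.101 Y40.835
M5
G0 X0.000 Y0.000

1 u = 1 mm; y_m = 222.189 − y.

[1] `<path>` regular polygon, #ff8800→cut S892 F1388: (63.794,113.881) → (72.970,115.341) → (80.490,109.885) → (81.950,100.709) → (76.494,93.189) → (67.318,91.729) → (59.798,97.185) → (58.338,106.361) → (63.794,113.881) (closed)

[2] `<path>` quadratic bezier, #ff8800→cut S892 F1388: (27.404,49.012) → (17.280,49.706) → (12.854,48.575) → (14.128,45.618) → (21.101,40.835)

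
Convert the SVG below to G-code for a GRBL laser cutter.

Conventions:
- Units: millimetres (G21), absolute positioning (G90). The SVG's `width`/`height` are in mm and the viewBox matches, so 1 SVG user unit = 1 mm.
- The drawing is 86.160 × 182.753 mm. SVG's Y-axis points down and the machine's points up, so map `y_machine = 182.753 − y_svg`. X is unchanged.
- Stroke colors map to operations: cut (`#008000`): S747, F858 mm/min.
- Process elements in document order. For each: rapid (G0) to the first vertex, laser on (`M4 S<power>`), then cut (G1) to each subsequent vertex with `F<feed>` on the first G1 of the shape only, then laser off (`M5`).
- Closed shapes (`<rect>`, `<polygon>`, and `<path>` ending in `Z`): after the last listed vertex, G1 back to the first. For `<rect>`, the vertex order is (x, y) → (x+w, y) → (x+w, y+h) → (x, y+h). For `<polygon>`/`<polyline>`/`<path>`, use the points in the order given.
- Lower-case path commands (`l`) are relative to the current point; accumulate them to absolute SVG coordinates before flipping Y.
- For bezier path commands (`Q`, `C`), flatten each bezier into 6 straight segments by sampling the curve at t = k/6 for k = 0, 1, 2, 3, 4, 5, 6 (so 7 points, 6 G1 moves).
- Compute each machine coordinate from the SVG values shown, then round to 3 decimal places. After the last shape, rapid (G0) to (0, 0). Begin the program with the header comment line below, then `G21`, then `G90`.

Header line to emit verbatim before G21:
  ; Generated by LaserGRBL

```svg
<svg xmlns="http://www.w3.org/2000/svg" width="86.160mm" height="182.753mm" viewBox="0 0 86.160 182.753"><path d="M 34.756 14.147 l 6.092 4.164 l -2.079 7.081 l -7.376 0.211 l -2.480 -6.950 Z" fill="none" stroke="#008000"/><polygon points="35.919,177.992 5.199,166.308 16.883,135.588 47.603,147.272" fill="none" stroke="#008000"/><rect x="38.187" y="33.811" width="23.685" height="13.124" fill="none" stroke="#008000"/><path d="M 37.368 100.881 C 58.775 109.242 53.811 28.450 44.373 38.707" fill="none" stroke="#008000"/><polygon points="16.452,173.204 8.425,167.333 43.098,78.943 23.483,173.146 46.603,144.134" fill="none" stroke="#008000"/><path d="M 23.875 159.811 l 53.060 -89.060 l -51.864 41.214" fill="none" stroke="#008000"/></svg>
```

Since the viewBox matches the mm dimensions, user units are millimetres directly. The only transform is the Y-flip y_m = 182.753 − y_svg.

Shape 1 is a regular polygon drawn with `<path>`. Its stroke #008000 means cut at S747, F858. After flipping Y the toolpath is (34.756,168.606) → (40.848,164.442) → (38.769,157.361) → (31.393,157.150) → (28.913,164.100) → (34.756,168.606), returning to the start.

Shape 2 is a regular polygon drawn with `<polygon>`. Its stroke #008000 means cut at S747, F858. After flipping Y the toolpath is (35.919,4.761) → (5.199,16.445) → (16.883,47.165) → (47.603,35.481) → (35.919,4.761), returning to the start.

Shape 3 is a rectangle drawn with `<rect>`. Its stroke #008000 means cut at S747, F858. After flipping Y the toolpath is (38.187,148.942) → (61.872,148.942) → (61.872,135.818) → (38.187,135.818) → (38.187,148.942), returning to the start.

Shape 4 is a cubic bezier drawn with `<path>`. Its stroke #008000 means cut at S747, F858. After flipping Y the toolpath is (37.368,81.872) → (45.975,84.287) → (50.796,96.555) → (52.437,113.670) → (51.509,130.627) → (48.618,142.421) → (44.373,144.046).

Shape 5 is a closed polygon drawn with `<polygon>`. Its stroke #008000 means cut at S747, F858. After flipping Y the toolpath is (16.452,9.549) → (8.425,15.420) → (43.098,103.810) → (23.483,9.607) → (46.603,38.619) → (16.452,9.549), returning to the start.

Shape 6 is a open polyline drawn with `<path>`. Its stroke #008000 means cut at S747, F858. After flipping Y the toolpath is (23.875,22.942) → (76.935,112.002) → (25.071,70.788).

; Generated by LaserGRBL
G21
G90
G0 X34.756 Y168.606
M4 S747
G1 X40.848 Y164.442 F858
G1 X38.769 Y157.361
G1 X31.393 Y157.150
G1 X28.913 Y164.100
G1 X34.756 Y168.606
M5
G0 X35.919 Y4.761
M4 S747
G1 X5.199 Y16.445 F858
G1 X16.883 Y47.165
G1 X47.603 Y35.481
G1 X35.919 Y4.761
M5
G0 X38.187 Y148.942
M4 S747
G1 X61.872 Y148.942 F858
G1 X61.872 Y135.818
G1 X38.187 Y135.818
G1 X38.187 Y148.942
M5
G0 X37.368 Y81.872
M4 S747
G1 X45.975 Y84.287 F858
G1 X50.796 Y96.555
G1 X52.437 Y113.670
G1 X51.509 Y130.627
G1 X48.618 Y142.421
G1 X44.373 Y144.046
M5
G0 X16.452 Y9.549
M4 S747
G1 X8.425 Y15.420 F858
G1 X43.098 Y103.810
G1 X23.483 Y9.607
G1 X46.603 Y38.619
G1 X16.452 Y9.549
M5
G0 X23.875 Y22.942
M4 S747
G1 X76.935 Y112.002 F858
G1 X25.071 Y70.788
M5
G0 X0.000 Y0.000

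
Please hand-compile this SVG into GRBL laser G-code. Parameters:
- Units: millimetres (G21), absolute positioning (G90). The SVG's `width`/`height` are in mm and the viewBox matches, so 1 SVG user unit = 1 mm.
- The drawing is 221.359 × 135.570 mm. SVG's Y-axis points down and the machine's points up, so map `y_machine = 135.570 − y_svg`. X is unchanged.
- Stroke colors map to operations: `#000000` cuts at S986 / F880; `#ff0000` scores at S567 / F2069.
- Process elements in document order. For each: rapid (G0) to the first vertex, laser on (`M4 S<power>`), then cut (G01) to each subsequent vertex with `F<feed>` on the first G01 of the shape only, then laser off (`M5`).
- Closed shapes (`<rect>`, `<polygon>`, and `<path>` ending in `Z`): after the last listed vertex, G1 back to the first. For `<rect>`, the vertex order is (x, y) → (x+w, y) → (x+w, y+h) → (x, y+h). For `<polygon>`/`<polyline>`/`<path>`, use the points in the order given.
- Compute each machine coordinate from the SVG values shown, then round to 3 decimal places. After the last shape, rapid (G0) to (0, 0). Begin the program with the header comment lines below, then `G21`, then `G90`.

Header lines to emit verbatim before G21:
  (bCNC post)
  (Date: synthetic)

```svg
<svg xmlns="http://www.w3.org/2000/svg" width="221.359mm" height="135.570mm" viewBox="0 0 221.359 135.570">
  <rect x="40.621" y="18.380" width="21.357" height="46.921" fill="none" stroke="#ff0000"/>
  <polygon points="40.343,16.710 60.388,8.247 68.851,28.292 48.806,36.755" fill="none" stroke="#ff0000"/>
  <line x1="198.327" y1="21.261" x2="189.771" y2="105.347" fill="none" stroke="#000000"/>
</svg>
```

(bCNC post)
(Date: synthetic)
G21
G90
G0 X40.621 Y117.190
M4 S567
G01 X61.978 Y117.190 F2069
G01 X61.978 Y70.269
G01 X40.621 Y70.269
G01 X40.621 Y117.190
M5
G0 X40.343 Y118.860
M4 S567
G01 X60.388 Y127.323 F2069
G01 X68.851 Y107.278
G01 X48.806 Y98.815
G01 X40.343 Y118.860
M5
G0 X198.327 Y114.309
M4 S986
G01 X189.771 Y30.223 F880
M5
G0 X0.000 Y0.000

Since the viewBox matches the mm dimensions, user units are millimetres directly. The only transform is the Y-flip y_m = 135.570 − y_svg.

Shape 1 is a rectangle drawn with `<rect>`. Its stroke #ff0000 means score at S567, F2069. After flipping Y the toolpath is (40.621,117.190) → (61.978,117.190) → (61.978,70.269) → (40.621,70.269) → (40.621,117.190), returning to the start.

Shape 2 is a regular polygon drawn with `<polygon>`. Its stroke #ff0000 means score at S567, F2069. After flipping Y the toolpath is (40.343,118.860) → (60.388,127.323) → (68.851,107.278) → (48.806,98.815) → (40.343,118.860), returning to the start.

Shape 3 is a line segment drawn with `<line>`. Its stroke #000000 means cut at S986, F880. After flipping Y the toolpath is (198.327,114.309) → (189.771,30.223).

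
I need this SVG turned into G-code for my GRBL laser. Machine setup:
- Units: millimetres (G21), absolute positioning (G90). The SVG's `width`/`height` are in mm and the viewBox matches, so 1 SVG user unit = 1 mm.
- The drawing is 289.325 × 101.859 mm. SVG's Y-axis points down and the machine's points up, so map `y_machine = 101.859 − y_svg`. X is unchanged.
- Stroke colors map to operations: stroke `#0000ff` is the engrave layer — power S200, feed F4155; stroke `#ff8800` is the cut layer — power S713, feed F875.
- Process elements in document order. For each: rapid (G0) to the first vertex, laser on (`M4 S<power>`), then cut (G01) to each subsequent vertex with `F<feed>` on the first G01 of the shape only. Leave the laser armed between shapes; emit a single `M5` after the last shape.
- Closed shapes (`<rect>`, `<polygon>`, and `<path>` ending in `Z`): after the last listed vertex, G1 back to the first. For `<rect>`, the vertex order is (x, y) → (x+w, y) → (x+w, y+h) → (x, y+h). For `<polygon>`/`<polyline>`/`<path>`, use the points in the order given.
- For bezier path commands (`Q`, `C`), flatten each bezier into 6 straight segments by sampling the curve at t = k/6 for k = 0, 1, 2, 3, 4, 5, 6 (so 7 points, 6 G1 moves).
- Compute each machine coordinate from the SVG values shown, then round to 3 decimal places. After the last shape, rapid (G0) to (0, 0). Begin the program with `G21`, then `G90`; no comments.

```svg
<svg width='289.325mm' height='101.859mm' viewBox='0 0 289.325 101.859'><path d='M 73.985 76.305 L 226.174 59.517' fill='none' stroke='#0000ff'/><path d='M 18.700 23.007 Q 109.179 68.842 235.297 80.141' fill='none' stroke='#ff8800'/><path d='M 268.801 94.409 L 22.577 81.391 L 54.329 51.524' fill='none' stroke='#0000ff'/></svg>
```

G21
G90
G0 X73.985 Y25.554
M4 S200
G01 X226.174 Y42.342 F4155
G0 X18.700 Y78.852
M4 S713
G01 X49.850 Y64.533 F875
G01 X82.979 Y52.133
G01 X118.089 Y41.651
G01 X155.178 Y33.088
G01 X194.248 Y26.444
G01 X235.297 Y21.718
G0 X268.801 Y7.450
M4 S200
G01 X22.577 Y20.468 F4155
G01 X54.329 Y50.335
M5
G0 X0.000 Y0.000

Since the viewBox matches the mm dimensions, user units are millimetres directly. The only transform is the Y-flip y_m = 101.859 − y_svg.

Shape 1 is a line segment drawn with `<path>`. Its stroke #0000ff means engrave at S200, F4155. After flipping Y the toolpath is (73.985,25.554) → (226.174,42.342).

Shape 2 is a quadratic bezier drawn with `<path>`. Its stroke #ff8800 means cut at S713, F875. After flipping Y the toolpath is (18.700,78.852) → (49.850,64.533) → (82.979,52.133) → (118.089,41.651) → (155.178,33.088) → (194.248,26.444) → (235.297,21.718).

Shape 3 is a open polyline drawn with `<path>`. Its stroke #0000ff means engrave at S200, F4155. After flipping Y the toolpath is (268.801,7.450) → (22.577,20.468) → (54.329,50.335).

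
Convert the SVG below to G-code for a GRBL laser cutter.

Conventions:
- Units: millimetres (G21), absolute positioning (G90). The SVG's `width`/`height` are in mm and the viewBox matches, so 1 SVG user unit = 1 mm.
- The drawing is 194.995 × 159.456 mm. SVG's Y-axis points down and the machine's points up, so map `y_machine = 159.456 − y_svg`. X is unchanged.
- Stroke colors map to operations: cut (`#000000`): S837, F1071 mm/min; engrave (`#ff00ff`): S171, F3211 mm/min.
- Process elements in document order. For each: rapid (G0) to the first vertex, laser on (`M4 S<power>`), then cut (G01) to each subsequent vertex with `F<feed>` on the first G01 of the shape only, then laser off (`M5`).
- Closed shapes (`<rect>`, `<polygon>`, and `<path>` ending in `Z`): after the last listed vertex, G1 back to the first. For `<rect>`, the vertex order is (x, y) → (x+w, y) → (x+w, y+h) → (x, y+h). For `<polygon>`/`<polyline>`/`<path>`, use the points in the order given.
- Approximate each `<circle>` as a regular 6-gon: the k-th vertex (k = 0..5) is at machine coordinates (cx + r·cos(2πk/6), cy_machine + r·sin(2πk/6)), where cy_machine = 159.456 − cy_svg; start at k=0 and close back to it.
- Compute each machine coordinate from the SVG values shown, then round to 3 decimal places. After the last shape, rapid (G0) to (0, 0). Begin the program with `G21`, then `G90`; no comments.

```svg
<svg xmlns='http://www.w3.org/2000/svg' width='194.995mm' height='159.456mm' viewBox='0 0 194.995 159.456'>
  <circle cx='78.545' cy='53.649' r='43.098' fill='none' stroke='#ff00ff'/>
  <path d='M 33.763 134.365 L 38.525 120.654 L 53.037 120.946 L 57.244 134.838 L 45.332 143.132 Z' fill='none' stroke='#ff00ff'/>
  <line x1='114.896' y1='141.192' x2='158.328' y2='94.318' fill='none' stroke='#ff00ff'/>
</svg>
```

Since the viewBox matches the mm dimensions, user units are millimetres directly. The only transform is the Y-flip y_m = 159.456 − y_svg.

Shape 1 is a circle drawn with `<circle>`. Its stroke #ff00ff means engrave at S171, F3211. After flipping Y the toolpath is (121.643,105.807) → (100.094,143.131) → (56.996,143.131) → (35.447,105.807) → (56.996,68.483) → (100.094,68.483) → (121.643,105.807), returning to the start.

Shape 2 is a regular polygon drawn with `<path>`. Its stroke #ff00ff means engrave at S171, F3211. After flipping Y the toolpath is (33.763,25.091) → (38.525,38.802) → (53.037,38.510) → (57.244,24.618) → (45.332,16.324) → (33.763,25.091), returning to the start.

Shape 3 is a line segment drawn with `<line>`. Its stroke #ff00ff means engrave at S171, F3211. After flipping Y the toolpath is (114.896,18.264) → (158.328,65.138).

G21
G90
G0 X121.643 Y105.807
M4 S171
G01 X100.094 Y143.131 F3211
G01 X56.996 Y143.131
G01 X35.447 Y105.807
G01 X56.996 Y68.483
G01 X100.094 Y68.483
G01 X121.643 Y105.807
M5
G0 X33.763 Y25.091
M4 S171
G01 X38.525 Y38.802 F3211
G01 X53.037 Y38.510
G01 X57.244 Y24.618
G01 X45.332 Y16.324
G01 X33.763 Y25.091
M5
G0 X114.896 Y18.264
M4 S171
G01 X158.328 Y65.138 F3211
M5
G0 X0.000 Y0.000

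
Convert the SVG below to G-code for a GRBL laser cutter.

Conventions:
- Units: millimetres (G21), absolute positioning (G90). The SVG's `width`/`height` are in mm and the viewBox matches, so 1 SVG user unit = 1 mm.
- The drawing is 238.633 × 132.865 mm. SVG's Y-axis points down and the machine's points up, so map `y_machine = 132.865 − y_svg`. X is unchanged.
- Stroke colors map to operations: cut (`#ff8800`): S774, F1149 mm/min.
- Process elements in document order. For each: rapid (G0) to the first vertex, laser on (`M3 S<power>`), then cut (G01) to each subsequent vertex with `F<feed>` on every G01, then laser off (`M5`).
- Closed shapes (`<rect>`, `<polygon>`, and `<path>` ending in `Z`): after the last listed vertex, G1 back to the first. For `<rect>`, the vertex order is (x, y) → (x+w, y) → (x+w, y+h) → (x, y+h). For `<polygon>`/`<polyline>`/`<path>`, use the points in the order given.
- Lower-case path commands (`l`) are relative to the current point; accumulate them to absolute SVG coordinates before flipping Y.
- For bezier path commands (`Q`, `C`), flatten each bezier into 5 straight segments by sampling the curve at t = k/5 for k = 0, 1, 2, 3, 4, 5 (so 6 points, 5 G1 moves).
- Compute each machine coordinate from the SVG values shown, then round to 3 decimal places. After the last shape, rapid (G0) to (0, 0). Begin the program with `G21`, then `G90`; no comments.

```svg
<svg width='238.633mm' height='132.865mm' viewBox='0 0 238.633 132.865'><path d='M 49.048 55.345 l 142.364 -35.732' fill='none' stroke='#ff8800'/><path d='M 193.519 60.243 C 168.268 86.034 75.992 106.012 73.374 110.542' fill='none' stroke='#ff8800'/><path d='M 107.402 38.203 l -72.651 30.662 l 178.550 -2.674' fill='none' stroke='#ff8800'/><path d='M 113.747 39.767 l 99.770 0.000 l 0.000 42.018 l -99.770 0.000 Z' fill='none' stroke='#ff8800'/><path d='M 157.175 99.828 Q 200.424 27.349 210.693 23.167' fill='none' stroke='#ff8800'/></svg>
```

Since the viewBox matches the mm dimensions, user units are millimetres directly. The only transform is the Y-flip y_m = 132.865 − y_svg.

Shape 1 is a line segment drawn with `<path>`. Its stroke #ff8800 means cut at S774, F1149. After flipping Y the toolpath is (49.048,77.520) → (191.412,113.252).

Shape 2 is a cubic bezier drawn with `<path>`. Its stroke #ff8800 means cut at S774, F1149. After flipping Y the toolpath is (193.519,72.622) → (171.579,57.922) → (141.074,45.080) → (109.524,34.557) → (84.450,26.818) → (73.374,22.323).

Shape 3 is a open polyline drawn with `<path>`. Its stroke #ff8800 means cut at S774, F1149. After flipping Y the toolpath is (107.402,94.662) → (34.751,64.000) → (213.301,66.674).

Shape 4 is a rectangle drawn with `<path>`. Its stroke #ff8800 means cut at S774, F1149. After flipping Y the toolpath is (113.747,93.098) → (213.517,93.098) → (213.517,51.080) → (113.747,51.080) → (113.747,93.098), returning to the start.

Shape 5 is a quadratic bezier drawn with `<path>`. Its stroke #ff8800 means cut at S774, F1149. After flipping Y the toolpath is (157.175,33.037) → (173.155,59.297) → (186.497,80.093) → (197.201,95.425) → (205.266,105.293) → (210.693,109.698).

G21
G90
G0 X49.048 Y77.520
M3 S774
G01 X191.412 Y113.252 F1149
M5
G0 X193.519 Y72.622
M3 S774
G01 X171.579 Y57.922 F1149
G01 X141.074 Y45.080 F1149
G01 X109.524 Y34.557 F1149
G01 X84.450 Y26.818 F1149
G01 X73.374 Y22.323 F1149
M5
G0 X107.402 Y94.662
M3 S774
G01 X34.751 Y64.000 F1149
G01 X213.301 Y66.674 F1149
M5
G0 X113.747 Y93.098
M3 S774
G01 X213.517 Y93.098 F1149
G01 X213.517 Y51.080 F1149
G01 X113.747 Y51.080 F1149
G01 X113.747 Y93.098 F1149
M5
G0 X157.175 Y33.037
M3 S774
G01 X173.155 Y59.297 F1149
G01 X186.497 Y80.093 F1149
G01 X197.201 Y95.425 F1149
G01 X205.266 Y105.293 F1149
G01 X210.693 Y109.698 F1149
M5
G0 X0.000 Y0.000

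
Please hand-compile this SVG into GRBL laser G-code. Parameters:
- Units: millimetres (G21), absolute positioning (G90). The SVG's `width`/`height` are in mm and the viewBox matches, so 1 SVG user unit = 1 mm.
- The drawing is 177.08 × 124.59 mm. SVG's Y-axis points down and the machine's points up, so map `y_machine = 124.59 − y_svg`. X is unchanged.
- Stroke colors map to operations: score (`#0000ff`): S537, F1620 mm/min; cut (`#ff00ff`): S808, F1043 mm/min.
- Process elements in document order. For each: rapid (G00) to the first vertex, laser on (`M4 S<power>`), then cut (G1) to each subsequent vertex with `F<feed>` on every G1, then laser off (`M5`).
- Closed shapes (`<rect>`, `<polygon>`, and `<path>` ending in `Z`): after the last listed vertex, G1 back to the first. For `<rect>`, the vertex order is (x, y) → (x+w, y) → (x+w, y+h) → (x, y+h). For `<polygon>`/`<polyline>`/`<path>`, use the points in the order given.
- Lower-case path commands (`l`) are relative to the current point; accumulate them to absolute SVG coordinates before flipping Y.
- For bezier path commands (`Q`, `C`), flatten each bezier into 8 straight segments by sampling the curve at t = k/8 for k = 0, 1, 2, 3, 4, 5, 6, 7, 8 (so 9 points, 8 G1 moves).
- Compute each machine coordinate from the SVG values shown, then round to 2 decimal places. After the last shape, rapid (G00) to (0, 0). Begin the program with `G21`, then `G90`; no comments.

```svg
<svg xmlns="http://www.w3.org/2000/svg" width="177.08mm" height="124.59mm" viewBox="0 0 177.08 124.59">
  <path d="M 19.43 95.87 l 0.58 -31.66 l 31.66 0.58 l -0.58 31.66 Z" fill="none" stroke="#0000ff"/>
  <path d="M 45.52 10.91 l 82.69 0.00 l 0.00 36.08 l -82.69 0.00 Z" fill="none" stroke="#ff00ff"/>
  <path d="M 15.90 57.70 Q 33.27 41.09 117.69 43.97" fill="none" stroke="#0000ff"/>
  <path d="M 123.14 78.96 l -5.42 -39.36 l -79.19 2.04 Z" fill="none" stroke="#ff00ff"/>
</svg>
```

1 u = 1 mm; y_m = 124.59 − y.

[1] `<path>` regular polygon, #0000ff→score S537 F1620: (19.43,28.72) → (20.01,60.38) → (51.67,59.80) → (51.09,28.14) → (19.43,28.72) (closed)

[2] `<path>` rectangle, #ff00ff→cut S808 F1043: (45.52,113.68) → (128.21,113.68) → (128.21,77.60) → (45.52,77.60) → (45.52,113.68) (closed)

[3] `<path>` quadratic bezier, #0000ff→score S537 F1620: (15.90,66.89) → (21.29,70.74) → (28.78,73.98) → (38.36,76.61) → (50.03,78.63) → (63.80,80.04) → (79.67,80.84) → (97.63,81.04) → (117.69,80.62)

[4] `<path>` closed polygon, #ff00ff→cut S808 F1043: (123.14,45.63) → (117.72,84.99) → (38.53,82.95) → (123.14,45.63) (closed)

G21
G90
G00 X19.43 Y28.72
M4 S537
G1 X20.01 Y60.38 F1620
G1 X51.67 Y59.80 F1620
G1 X51.09 Y28.14 F1620
G1 X19.43 Y28.72 F1620
M5
G00 X45.52 Y113.68
M4 S808
G1 X128.21 Y113.68 F1043
G1 X128.21 Y77.60 F1043
G1 X45.52 Y77.60 F1043
G1 X45.52 Y113.68 F1043
M5
G00 X15.90 Y66.89
M4 S537
G1 X21.29 Y70.74 F1620
G1 X28.78 Y73.98 F1620
G1 X38.36 Y76.61 F1620
G1 X50.03 Y78.63 F1620
G1 X63.80 Y80.04 F1620
G1 X79.67 Y80.84 F1620
G1 X97.63 Y81.04 F1620
G1 X117.69 Y80.62 F1620
M5
G00 X123.14 Y45.63
M4 S808
G1 X117.72 Y84.99 F1043
G1 X38.53 Y82.95 F1043
G1 X123.14 Y45.63 F1043
M5
G00 X0.00 Y0.00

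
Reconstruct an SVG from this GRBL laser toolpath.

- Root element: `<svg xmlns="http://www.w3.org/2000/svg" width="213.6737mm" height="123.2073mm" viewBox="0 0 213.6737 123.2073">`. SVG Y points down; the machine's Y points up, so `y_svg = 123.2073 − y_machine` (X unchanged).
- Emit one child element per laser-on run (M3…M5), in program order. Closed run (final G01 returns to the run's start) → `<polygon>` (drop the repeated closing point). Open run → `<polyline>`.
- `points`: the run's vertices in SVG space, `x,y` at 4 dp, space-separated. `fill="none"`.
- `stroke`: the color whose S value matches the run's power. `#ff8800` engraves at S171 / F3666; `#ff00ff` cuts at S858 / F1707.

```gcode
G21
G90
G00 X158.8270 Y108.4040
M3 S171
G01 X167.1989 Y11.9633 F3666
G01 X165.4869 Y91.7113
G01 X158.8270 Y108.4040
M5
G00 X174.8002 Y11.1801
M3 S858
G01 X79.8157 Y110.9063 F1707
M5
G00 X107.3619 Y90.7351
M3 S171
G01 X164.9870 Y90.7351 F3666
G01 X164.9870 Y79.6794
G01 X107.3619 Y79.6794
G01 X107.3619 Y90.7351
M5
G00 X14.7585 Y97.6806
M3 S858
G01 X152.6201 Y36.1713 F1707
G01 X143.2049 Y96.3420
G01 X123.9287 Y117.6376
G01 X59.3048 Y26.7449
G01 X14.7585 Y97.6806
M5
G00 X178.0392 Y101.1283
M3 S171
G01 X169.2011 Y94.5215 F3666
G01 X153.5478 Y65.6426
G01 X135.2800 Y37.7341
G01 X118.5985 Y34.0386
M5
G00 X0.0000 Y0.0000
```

Machine Y-up, SVG Y-down with viewBox height 123.2073, so y_svg = 123.2073 − y_machine; X carries over.

Run 1: S171 ⇒ engrave layer `#ff8800`. The run returns to its start, so emit a `<polygon>` with points (Y-flipped): 158.8270,14.8033 167.1989,111.2440 165.4869,31.4960.

Run 2: S858 ⇒ cut layer `#ff00ff`. The run is open, so emit a `<polyline>` with points (Y-flipped): 174.8002,112.0272 79.8157,12.3010.

Run 3: power S171 maps to stroke `#ff8800` (engrave). The run returns to its start, so emit a `<polygon>` with points (Y-flipped): 107.3619,32.4722 164.9870,32.4722 164.9870,43.5279 107.3619,43.5279.

Run 4: power S858 maps to stroke `#ff00ff` (cut). The run returns to its start, so emit a `<polygon>` with points (Y-flipped): 14.7585,25.5267 152.6201,87.0360 143.2049,26.8653 123.9287,5.5697 59.3048,96.4624.

Run 5: the run's S171 means `#ff8800` (engrave). The run is open, so emit a `<polyline>` with points (Y-flipped): 178.0392,22.0790 169.2011,28.6858 153.5478,57.5647 135.2800,85.4732 118.5985,89.1687.

<svg xmlns="http://www.w3.org/2000/svg" width="213.6737mm" height="123.2073mm" viewBox="0 0 213.6737 123.2073">
  <polygon points="158.8270,14.8033 167.1989,111.2440 165.4869,31.4960" fill="none" stroke="#ff8800"/>
  <polyline points="174.8002,112.0272 79.8157,12.3010" fill="none" stroke="#ff00ff"/>
  <polygon points="107.3619,32.4722 164.9870,32.4722 164.9870,43.5279 107.3619,43.5279" fill="none" stroke="#ff8800"/>
  <polygon points="14.7585,25.5267 152.6201,87.0360 143.2049,26.8653 123.9287,5.5697 59.3048,96.4624" fill="none" stroke="#ff00ff"/>
  <polyline points="178.0392,22.0790 169.2011,28.6858 153.5478,57.5647 135.2800,85.4732 118.5985,89.1687" fill="none" stroke="#ff8800"/>
</svg>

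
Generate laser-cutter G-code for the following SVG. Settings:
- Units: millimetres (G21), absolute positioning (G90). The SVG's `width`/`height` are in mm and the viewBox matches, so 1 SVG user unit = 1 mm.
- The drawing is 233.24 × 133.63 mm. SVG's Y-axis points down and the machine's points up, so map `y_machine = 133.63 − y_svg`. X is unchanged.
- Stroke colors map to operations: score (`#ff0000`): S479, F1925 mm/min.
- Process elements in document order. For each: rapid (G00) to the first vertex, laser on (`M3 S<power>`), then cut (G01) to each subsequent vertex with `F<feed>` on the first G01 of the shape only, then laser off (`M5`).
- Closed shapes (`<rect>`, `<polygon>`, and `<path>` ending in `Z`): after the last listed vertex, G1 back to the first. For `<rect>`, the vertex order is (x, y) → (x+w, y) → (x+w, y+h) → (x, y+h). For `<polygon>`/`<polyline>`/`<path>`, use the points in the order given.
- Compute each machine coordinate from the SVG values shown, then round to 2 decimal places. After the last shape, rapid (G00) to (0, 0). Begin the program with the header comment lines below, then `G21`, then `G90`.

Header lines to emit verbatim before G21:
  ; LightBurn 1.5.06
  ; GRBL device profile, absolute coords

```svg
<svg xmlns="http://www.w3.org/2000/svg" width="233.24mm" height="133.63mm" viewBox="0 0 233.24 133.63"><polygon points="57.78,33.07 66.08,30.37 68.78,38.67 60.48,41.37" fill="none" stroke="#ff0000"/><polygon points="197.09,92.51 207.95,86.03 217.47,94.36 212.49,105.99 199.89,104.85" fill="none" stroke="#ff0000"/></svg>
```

; LightBurn 1.5.06
; GRBL device profile, absolute coords
G21
G90
G00 X57.78 Y100.56
M3 S479
G01 X66.08 Y103.26 F1925
G01 X68.78 Y94.96
G01 X60.48 Y92.26
G01 X57.78 Y100.56
M5
G00 X197.09 Y41.12
M3 S479
G01 X207.95 Y47.60 F1925
G01 X217.47 Y39.27
G01 X212.49 Y27.64
G01 X199.89 Y28.78
G01 X197.09 Y41.12
M5
G00 X0.00 Y0.00

1 u = 1 mm; y_m = 133.63 − y.

[1] `<polygon>` regular polygon, #ff0000→score S479 F1925: (57.78,100.56) → (66.08,103.26) → (68.78,94.96) → (60.48,92.26) → (57.78,100.56) (closed)

[2] `<polygon>` regular polygon, #ff0000→score S479 F1925: (197.09,41.12) → (207.95,47.60) → (217.47,39.27) → (212.49,27.64) → (199.89,28.78) → (197.09,41.12) (closed)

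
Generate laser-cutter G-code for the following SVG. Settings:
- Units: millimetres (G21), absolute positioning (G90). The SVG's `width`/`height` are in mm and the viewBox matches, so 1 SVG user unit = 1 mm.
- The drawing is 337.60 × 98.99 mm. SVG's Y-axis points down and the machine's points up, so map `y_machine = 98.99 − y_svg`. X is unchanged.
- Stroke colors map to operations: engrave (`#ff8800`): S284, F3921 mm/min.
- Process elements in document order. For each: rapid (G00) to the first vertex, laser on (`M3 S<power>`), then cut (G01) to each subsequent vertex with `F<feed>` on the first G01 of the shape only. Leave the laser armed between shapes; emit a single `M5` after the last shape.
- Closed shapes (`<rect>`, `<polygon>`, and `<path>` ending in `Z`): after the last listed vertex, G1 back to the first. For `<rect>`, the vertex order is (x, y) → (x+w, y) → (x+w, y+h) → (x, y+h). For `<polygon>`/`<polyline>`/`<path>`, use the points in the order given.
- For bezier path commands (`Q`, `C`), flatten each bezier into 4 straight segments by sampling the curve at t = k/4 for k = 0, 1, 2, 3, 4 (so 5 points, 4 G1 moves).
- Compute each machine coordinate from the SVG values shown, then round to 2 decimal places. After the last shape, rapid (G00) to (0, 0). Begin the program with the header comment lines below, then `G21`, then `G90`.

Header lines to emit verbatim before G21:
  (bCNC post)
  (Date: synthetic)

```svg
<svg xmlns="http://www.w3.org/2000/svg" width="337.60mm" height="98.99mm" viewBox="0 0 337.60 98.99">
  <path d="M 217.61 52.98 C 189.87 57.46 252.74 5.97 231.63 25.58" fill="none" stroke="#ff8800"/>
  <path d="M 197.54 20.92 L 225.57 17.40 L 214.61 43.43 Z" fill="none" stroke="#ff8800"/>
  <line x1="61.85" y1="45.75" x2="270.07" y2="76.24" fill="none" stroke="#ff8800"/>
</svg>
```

Since the viewBox matches the mm dimensions, user units are millimetres directly. The only transform is the Y-flip y_m = 98.99 − y_svg.

Shape 1 is a cubic bezier drawn with `<path>`. Its stroke #ff8800 means engrave at S284, F3921. After flipping Y the toolpath is (217.61,46.01) → (211.07,51.16) → (222.13,65.38) → (234.44,76.77) → (231.63,73.41).

Shape 2 is a regular polygon drawn with `<path>`. Its stroke #ff8800 means engrave at S284, F3921. After flipping Y the toolpath is (197.54,78.07) → (225.57,81.59) → (214.61,55.56) → (197.54,78.07), returning to the start.

Shape 3 is a line segment drawn with `<line>`. Its stroke #ff8800 means engrave at S284, F3921. After flipping Y the toolpath is (61.85,53.24) → (270.07,22.75).

(bCNC post)
(Date: synthetic)
G21
G90
G00 X217.61 Y46.01
M3 S284
G01 X211.07 Y51.16 F3921
G01 X222.13 Y65.38
G01 X234.44 Y76.77
G01 X231.63 Y73.41
G00 X197.54 Y78.07
M3 S284
G01 X225.57 Y81.59 F3921
G01 X214.61 Y55.56
G01 X197.54 Y78.07
G00 X61.85 Y53.24
M3 S284
G01 X270.07 Y22.75 F3921
M5
G00 X0.00 Y0.00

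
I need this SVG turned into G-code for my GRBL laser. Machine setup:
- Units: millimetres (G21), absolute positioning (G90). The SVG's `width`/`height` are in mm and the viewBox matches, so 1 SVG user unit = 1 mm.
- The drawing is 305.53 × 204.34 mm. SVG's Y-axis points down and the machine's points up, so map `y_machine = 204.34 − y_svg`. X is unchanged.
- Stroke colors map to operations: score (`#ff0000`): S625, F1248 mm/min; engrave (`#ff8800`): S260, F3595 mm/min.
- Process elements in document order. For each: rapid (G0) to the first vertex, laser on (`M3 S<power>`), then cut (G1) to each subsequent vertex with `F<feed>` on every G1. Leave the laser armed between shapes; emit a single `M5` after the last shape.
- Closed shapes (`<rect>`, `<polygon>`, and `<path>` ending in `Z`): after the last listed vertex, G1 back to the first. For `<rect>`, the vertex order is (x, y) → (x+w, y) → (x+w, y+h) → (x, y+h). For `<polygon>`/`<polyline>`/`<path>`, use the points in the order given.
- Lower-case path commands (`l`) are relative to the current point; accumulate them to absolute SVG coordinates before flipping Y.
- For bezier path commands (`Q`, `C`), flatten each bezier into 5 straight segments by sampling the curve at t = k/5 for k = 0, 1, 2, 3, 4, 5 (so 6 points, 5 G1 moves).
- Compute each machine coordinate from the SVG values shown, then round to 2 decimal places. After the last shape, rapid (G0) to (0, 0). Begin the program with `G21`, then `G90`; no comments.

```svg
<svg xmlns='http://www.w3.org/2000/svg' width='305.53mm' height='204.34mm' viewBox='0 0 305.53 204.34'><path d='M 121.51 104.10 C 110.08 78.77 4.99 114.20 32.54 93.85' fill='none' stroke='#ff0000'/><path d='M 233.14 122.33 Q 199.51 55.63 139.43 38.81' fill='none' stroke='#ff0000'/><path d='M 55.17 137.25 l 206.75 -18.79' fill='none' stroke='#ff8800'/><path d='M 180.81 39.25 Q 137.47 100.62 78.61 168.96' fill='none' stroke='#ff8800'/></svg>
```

Since the viewBox matches the mm dimensions, user units are millimetres directly. The only transform is the Y-flip y_m = 204.34 − y_svg.

Shape 1 is a cubic bezier drawn with `<path>`. Its stroke #ff0000 means score at S625, F1248. After flipping Y the toolpath is (121.51,100.24) → (105.22,109.08) → (77.32,108.93) → (48.66,105.39) → (30.12,104.04) → (32.54,110.49).

Shape 2 is a quadratic bezier drawn with `<path>`. Its stroke #ff0000 means score at S625, F1248. After flipping Y the toolpath is (233.14,82.01) → (218.63,106.69) → (202.00,127.39) → (183.26,144.09) → (162.40,156.81) → (139.43,165.53).

Shape 3 is a line segment drawn with `<path>`. Its stroke #ff8800 means engrave at S260, F3595. After flipping Y the toolpath is (55.17,67.09) → (261.92,85.88).

Shape 4 is a quadratic bezier drawn with `<path>`. Its stroke #ff8800 means engrave at S260, F3595. After flipping Y the toolpath is (180.81,165.09) → (162.85,140.26) → (143.65,114.88) → (123.21,88.94) → (101.53,62.44) → (78.61,35.38).

G21
G90
G0 X121.51 Y100.24
M3 S625
G1 X105.22 Y109.08 F1248
G1 X77.32 Y108.93 F1248
G1 X48.66 Y105.39 F1248
G1 X30.12 Y104.04 F1248
G1 X32.54 Y110.49 F1248
G0 X233.14 Y82.01
M3 S625
G1 X218.63 Y106.69 F1248
G1 X202.00 Y127.39 F1248
G1 X183.26 Y144.09 F1248
G1 X162.40 Y156.81 F1248
G1 X139.43 Y165.53 F1248
G0 X55.17 Y67.09
M3 S260
G1 X261.92 Y85.88 F3595
G0 X180.81 Y165.09
M3 S260
G1 X162.85 Y140.26 F3595
G1 X143.65 Y114.88 F3595
G1 X123.21 Y88.94 F3595
G1 X101.53 Y62.44 F3595
G1 X78.61 Y35.38 F3595
M5
G0 X0.00 Y0.00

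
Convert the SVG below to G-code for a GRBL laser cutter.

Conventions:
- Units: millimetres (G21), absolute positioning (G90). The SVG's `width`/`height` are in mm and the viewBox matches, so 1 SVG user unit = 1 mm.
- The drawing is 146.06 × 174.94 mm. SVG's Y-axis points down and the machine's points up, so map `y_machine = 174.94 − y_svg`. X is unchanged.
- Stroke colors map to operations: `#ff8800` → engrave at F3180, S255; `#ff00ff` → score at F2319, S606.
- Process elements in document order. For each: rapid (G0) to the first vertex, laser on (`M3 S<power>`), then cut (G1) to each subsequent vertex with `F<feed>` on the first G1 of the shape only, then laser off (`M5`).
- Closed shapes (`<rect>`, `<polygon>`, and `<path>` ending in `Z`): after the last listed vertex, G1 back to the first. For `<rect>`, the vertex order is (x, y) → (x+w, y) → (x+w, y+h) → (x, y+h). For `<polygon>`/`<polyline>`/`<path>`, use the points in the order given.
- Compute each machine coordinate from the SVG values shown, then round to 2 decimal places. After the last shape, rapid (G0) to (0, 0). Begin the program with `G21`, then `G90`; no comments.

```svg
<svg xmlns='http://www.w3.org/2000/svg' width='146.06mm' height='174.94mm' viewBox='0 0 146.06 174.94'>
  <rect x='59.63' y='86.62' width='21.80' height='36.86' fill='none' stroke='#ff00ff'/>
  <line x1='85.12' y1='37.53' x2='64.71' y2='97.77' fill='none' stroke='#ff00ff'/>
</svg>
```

viewBox `0 0 146.06 174.94` with mm width/height → 1 unit = 1 mm. Flip: y_m = 174.94 − y_svg.

**Shape 1** — `<rect>` rectangle, stroke `#ff00ff` → score (S606, F2319). Machine vertices: (59.63,88.32) → (81.43,88.32) → (81.43,51.46) → (59.63,51.46) → (59.63,88.32). Closed: final G1 returns to the first vertex.

**Shape 2** — `<line>` line segment, stroke `#ff00ff` → score (S606, F2319). Machine vertices: (85.12,137.41) → (64.71,77.17). Open path.

G21
G90
G0 X59.63 Y88.32
M3 S606
G1 X81.43 Y88.32 F2319
G1 X81.43 Y51.46
G1 X59.63 Y51.46
G1 X59.63 Y88.32
M5
G0 X85.12 Y137.41
M3 S606
G1 X64.71 Y77.17 F2319
M5
G0 X0.00 Y0.00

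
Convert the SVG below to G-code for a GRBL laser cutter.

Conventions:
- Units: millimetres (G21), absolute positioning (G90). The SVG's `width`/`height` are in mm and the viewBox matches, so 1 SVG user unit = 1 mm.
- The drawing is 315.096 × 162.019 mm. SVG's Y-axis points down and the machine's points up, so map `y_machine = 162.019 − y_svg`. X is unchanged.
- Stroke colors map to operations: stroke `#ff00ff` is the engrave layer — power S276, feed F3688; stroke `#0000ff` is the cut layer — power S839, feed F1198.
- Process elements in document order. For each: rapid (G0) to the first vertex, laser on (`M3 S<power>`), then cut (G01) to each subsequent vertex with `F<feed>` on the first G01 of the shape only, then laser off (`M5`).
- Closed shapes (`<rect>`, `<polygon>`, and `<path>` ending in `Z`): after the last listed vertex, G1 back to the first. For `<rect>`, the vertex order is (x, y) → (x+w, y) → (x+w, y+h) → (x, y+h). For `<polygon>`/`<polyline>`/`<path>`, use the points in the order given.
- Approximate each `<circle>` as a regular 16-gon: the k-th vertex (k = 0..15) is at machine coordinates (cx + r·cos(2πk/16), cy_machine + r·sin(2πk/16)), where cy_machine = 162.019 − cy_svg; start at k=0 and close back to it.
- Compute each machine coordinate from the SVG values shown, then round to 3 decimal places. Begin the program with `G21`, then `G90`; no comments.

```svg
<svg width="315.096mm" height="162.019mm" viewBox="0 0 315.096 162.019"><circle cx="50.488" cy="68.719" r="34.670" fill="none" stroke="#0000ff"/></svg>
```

G21
G90
G0 X85.158 Y93.300
M3 S839
G01 X82.519 Y106.568 F1198
G01 X75.003 Y117.815
G01 X63.756 Y125.331
G01 X50.488 Y127.970
G01 X37.220 Y125.331
G01 X25.973 Y117.815
G01 X18.457 Y106.568
G01 X15.818 Y93.300
G01 X18.457 Y80.032
G01 X25.973 Y68.785
G01 X37.220 Y61.269
G01 X50.488 Y58.630
G01 X63.756 Y61.269
G01 X75.003 Y68.785
G01 X82.519 Y80.032
G01 X85.158 Y93.300
M5

1 u = 1 mm; y_m = 162.019 − y.

[1] `<circle>` circle, #0000ff→cut S839 F1198: (85.158,93.300) → (82.519,106.568) → (75.003,117.815) → (63.756,125.331) → (50.488,127.970) → (37.220,125.331) → (25.973,117.815) → (18.457,106.568) → (15.818,93.300) → (18.457,80.032) → (25.973,68.785) → (37.220,61.269) → (50.488,58.630) → (63.756,61.269) → (75.003,68.785) → (82.519,80.032) → (85.158,93.300) (closed)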